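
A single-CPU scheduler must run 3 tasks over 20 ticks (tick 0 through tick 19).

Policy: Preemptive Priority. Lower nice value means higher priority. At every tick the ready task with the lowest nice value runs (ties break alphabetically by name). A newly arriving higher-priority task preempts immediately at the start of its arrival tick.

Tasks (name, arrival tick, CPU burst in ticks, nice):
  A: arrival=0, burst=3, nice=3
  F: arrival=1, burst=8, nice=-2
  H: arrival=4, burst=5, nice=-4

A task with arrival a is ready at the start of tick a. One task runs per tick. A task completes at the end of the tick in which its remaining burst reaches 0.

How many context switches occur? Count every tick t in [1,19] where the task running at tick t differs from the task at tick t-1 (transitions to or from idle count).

t=0: ready={A} → run A
t=1: ready={A,F} → run F
t=2: ready={A,F} → run F
t=3: ready={A,F} → run F
t=4: ready={A,F,H} → run H
t=5: ready={A,F,H} → run H
t=6: ready={A,F,H} → run H
t=7: ready={A,F,H} → run H
t=8: ready={A,F,H} → run H
t=9: ready={A,F} → run F
t=10: ready={A,F} → run F
t=11: ready={A,F} → run F
t=12: ready={A,F} → run F
t=13: ready={A,F} → run F
t=14: ready={A} → run A
t=15: ready={A} → run A
t=16: (idle)
t=17: (idle)
t=18: (idle)
t=19: (idle)

context switches = 5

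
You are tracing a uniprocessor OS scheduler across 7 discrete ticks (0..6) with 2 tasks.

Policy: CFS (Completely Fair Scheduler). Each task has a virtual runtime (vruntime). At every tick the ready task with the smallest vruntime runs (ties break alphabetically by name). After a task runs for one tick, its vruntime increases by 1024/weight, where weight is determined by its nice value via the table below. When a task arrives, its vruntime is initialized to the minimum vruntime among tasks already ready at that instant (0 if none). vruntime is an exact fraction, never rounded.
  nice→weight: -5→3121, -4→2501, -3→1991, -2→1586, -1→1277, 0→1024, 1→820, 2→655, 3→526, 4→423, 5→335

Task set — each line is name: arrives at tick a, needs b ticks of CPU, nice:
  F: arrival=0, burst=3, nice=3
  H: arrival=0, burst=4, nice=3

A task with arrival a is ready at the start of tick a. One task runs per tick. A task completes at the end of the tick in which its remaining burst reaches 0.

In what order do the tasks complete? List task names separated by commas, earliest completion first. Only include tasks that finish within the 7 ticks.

t=0: vr[F=0 H=0] → run F
t=1: vr[F=512/263 H=0] → run H
t=2: vr[F=512/263 H=512/263] → run F
t=3: vr[F=1024/263 H=512/263] → run H
t=4: vr[F=1024/263 H=1024/263] → run F
t=5: vr[H=1024/263] → run H
t=6: vr[H=1536/263] → run H

completion order = F, H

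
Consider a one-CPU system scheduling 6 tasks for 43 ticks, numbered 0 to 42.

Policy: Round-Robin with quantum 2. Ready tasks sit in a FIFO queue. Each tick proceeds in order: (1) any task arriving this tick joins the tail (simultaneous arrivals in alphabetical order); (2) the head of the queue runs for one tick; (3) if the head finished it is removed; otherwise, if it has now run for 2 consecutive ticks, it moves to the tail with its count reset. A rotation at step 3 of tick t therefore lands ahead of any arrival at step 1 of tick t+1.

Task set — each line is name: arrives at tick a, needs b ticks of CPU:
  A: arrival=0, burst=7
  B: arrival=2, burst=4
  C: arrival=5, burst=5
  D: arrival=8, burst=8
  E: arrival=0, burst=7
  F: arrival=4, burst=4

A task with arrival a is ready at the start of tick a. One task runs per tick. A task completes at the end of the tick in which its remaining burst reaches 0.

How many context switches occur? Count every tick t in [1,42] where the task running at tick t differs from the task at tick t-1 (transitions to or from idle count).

t=0: queue=[A,E] q_used=0 → run A
t=1: queue=[A,E] q_used=1 → run A
t=2: queue=[E,A,B] q_used=0 → run E
t=3: queue=[E,A,B] q_used=1 → run E
t=4: queue=[A,B,E,F] q_used=0 → run A
t=5: queue=[A,B,E,F,C] q_used=1 → run A
t=6: queue=[B,E,F,C,A] q_used=0 → run B
t=7: queue=[B,E,F,C,A] q_used=1 → run B
t=8: queue=[E,F,C,A,B,D] q_used=0 → run E
t=9: queue=[E,F,C,A,B,D] q_used=1 → run E
t=10: queue=[F,C,A,B,D,E] q_used=0 → run F
t=11: queue=[F,C,A,B,D,E] q_used=1 → run F
t=12: queue=[C,A,B,D,E,F] q_used=0 → run C
t=13: queue=[C,A,B,D,E,F] q_used=1 → run C
t=14: queue=[A,B,D,E,F,C] q_used=0 → run A
t=15: queue=[A,B,D,E,F,C] q_used=1 → run A
t=16: queue=[B,D,E,F,C,A] q_used=0 → run B
t=17: queue=[B,D,E,F,C,A] q_used=1 → run B
t=18: queue=[D,E,F,C,A] q_used=0 → run D
t=19: queue=[D,E,F,C,A] q_used=1 → run D
t=20: queue=[E,F,C,A,D] q_used=0 → run E
t=21: queue=[E,F,C,A,D] q_used=1 → run E
t=22: queue=[F,C,A,D,E] q_used=0 → run F
t=23: queue=[F,C,A,D,E] q_used=1 → run F
t=24: queue=[C,A,D,E] q_used=0 → run C
t=25: queue=[C,A,D,E] q_used=1 → run C
t=26: queue=[A,D,E,C] q_used=0 → run A
t=27: queue=[D,E,C] q_used=0 → run D
t=28: queue=[D,E,C] q_used=1 → run D
t=29: queue=[E,C,D] q_used=0 → run E
t=30: queue=[C,D] q_used=0 → run C
t=31: queue=[D] q_used=0 → run D
t=32: queue=[D] q_used=1 → run D
t=33: queue=[D] q_used=0 → run D
t=34: queue=[D] q_used=1 → run D
t=35: (idle)
t=36: (idle)
t=37: (idle)
t=38: (idle)
t=39: (idle)
t=40: (idle)
t=41: (idle)
t=42: (idle)

context switches = 18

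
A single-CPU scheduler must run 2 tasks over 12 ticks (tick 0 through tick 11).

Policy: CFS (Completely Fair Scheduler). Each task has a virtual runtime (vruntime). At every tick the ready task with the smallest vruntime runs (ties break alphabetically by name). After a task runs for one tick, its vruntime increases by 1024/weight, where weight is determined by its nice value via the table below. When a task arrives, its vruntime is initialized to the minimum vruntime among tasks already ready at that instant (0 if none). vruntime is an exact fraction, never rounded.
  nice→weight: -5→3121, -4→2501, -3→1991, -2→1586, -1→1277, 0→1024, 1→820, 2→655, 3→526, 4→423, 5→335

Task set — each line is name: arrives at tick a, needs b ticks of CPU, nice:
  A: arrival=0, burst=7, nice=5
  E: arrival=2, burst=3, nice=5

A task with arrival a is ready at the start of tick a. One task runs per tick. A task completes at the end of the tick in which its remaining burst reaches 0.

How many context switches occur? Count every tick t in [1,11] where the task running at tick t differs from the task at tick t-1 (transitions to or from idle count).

t=0: vr[A=0] → run A
t=1: vr[A=1024/335] → run A
t=2: vr[A=2048/335 E=2048/335] → run A
t=3: vr[A=3072/335 E=2048/335] → run E
t=4: vr[A=3072/335 E=3072/335] → run A
t=5: vr[A=4096/335 E=3072/335] → run E
t=6: vr[A=4096/335 E=4096/335] → run A
t=7: vr[A=1024/67 E=4096/335] → run E
t=8: vr[A=1024/67] → run A
t=9: vr[A=6144/335] → run A
t=10: (idle)
t=11: (idle)

context switches = 7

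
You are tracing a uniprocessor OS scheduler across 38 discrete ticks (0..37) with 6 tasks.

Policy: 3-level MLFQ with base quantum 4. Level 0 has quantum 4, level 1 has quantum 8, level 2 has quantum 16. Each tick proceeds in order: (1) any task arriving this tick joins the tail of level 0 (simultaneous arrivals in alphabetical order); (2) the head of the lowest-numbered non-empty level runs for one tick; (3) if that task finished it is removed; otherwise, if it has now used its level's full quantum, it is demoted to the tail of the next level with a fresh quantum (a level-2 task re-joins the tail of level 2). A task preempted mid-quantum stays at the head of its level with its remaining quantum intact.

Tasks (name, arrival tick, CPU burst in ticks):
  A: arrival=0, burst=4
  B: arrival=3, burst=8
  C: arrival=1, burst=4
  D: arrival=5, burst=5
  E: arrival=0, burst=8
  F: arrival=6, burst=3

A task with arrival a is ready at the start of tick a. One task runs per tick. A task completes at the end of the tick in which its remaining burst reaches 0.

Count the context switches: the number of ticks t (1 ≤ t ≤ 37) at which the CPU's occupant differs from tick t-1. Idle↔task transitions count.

t=0: L0/L1/L2 = AE/-/- → run A
t=1: L0/L1/L2 = AEC/-/- → run A
t=2: L0/L1/L2 = AEC/-/- → run A
t=3: L0/L1/L2 = AECB/-/- → run A
t=4: L0/L1/L2 = ECB/-/- → run E
t=5: L0/L1/L2 = ECBD/-/- → run E
t=6: L0/L1/L2 = ECBDF/-/- → run E
t=7: L0/L1/L2 = ECBDF/-/- → run E
t=8: L0/L1/L2 = CBDF/E/- → run C
t=9: L0/L1/L2 = CBDF/E/- → run C
t=10: L0/L1/L2 = CBDF/E/- → run C
t=11: L0/L1/L2 = CBDF/E/- → run C
t=12: L0/L1/L2 = BDF/E/- → run B
t=13: L0/L1/L2 = BDF/E/- → run B
t=14: L0/L1/L2 = BDF/E/- → run B
t=15: L0/L1/L2 = BDF/E/- → run B
t=16: L0/L1/L2 = DF/EB/- → run D
t=17: L0/L1/L2 = DF/EB/- → run D
t=18: L0/L1/L2 = DF/EB/- → run D
t=19: L0/L1/L2 = DF/EB/- → run D
t=20: L0/L1/L2 = F/EBD/- → run F
t=21: L0/L1/L2 = F/EBD/- → run F
t=22: L0/L1/L2 = F/EBD/- → run F
t=23: L0/L1/L2 = -/EBD/- → run E
t=24: L0/L1/L2 = -/EBD/- → run E
t=25: L0/L1/L2 = -/EBD/- → run E
t=26: L0/L1/L2 = -/EBD/- → run E
t=27: L0/L1/L2 = -/BD/- → run B
t=28: L0/L1/L2 = -/BD/- → run B
t=29: L0/L1/L2 = -/BD/- → run B
t=30: L0/L1/L2 = -/BD/- → run B
t=31: L0/L1/L2 = -/D/- → run D
t=32: (idle)
t=33: (idle)
t=34: (idle)
t=35: (idle)
t=36: (idle)
t=37: (idle)

context switches = 9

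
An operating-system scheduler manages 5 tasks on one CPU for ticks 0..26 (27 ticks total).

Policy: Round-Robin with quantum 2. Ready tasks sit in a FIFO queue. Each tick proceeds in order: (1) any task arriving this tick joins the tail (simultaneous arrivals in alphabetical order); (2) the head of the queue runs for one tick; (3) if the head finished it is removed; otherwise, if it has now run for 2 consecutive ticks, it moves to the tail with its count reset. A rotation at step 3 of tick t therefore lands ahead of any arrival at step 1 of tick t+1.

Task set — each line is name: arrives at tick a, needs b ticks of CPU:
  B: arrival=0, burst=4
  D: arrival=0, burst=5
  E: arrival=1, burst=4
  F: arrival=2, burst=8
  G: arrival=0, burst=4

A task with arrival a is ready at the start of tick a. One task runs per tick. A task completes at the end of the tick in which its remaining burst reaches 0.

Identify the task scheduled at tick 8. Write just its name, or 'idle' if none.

running at tick 8 = B

t=0: queue=[B,D,G] q_used=0 → run B
t=1: queue=[B,D,G,E] q_used=1 → run B
t=2: queue=[D,G,E,B,F] q_used=0 → run D
t=3: queue=[D,G,E,B,F] q_used=1 → run D
t=4: queue=[G,E,B,F,D] q_used=0 → run G
t=5: queue=[G,E,B,F,D] q_used=1 → run G
t=6: queue=[E,B,F,D,G] q_used=0 → run E
t=7: queue=[E,B,F,D,G] q_used=1 → run E
t=8: queue=[B,F,D,G,E] q_used=0 → run B
t=9: queue=[B,F,D,G,E] q_used=1 → run B
t=10: queue=[F,D,G,E] q_used=0 → run F
t=11: queue=[F,D,G,E] q_used=1 → run F
t=12: queue=[D,G,E,F] q_used=0 → run D
t=13: queue=[D,G,E,F] q_used=1 → run D
t=14: queue=[G,E,F,D] q_used=0 → run G
t=15: queue=[G,E,F,D] q_used=1 → run G
t=16: queue=[E,F,D] q_used=0 → run E
t=17: queue=[E,F,D] q_used=1 → run E
t=18: queue=[F,D] q_used=0 → run F
t=19: queue=[F,D] q_used=1 → run F
t=20: queue=[D,F] q_used=0 → run D
t=21: queue=[F] q_used=0 → run F
t=22: queue=[F] q_used=1 → run F
t=23: queue=[F] q_used=0 → run F
t=24: queue=[F] q_used=1 → run F
t=25: (idle)
t=26: (idle)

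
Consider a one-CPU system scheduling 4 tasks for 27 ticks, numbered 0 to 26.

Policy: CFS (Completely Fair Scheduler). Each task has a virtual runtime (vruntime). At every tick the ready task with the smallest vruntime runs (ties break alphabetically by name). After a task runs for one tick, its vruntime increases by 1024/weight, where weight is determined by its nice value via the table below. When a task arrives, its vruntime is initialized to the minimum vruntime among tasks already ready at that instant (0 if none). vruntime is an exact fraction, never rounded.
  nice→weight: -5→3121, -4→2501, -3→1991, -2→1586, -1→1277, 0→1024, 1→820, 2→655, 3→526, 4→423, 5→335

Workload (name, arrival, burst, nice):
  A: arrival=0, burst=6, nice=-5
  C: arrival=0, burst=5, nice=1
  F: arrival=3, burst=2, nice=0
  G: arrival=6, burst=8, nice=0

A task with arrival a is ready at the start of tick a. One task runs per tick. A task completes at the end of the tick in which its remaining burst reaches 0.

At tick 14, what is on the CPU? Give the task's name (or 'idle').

t=0: vr[A=0 C=0] → run A
t=1: vr[A=1024/3121 C=0] → run C
t=2: vr[A=1024/3121 C=256/205] → run A
t=3: vr[A=2048/3121 C=256/205 F=2048/3121] → run A
t=4: vr[A=3072/3121 C=256/205 F=2048/3121] → run F
t=5: vr[A=3072/3121 C=256/205 F=5169/3121] → run A
t=6: vr[A=4096/3121 C=256/205 F=5169/3121 G=256/205] → run C
t=7: vr[A=4096/3121 C=512/205 F=5169/3121 G=256/205] → run G
t=8: vr[A=4096/3121 C=512/205 F=5169/3121 G=461/205] → run A
t=9: vr[A=5120/3121 C=512/205 F=5169/3121 G=461/205] → run A
t=10: vr[C=512/205 F=5169/3121 G=461/205] → run F
t=11: vr[C=512/205 G=461/205] → run G
t=12: vr[C=512/205 G=666/205] → run C
t=13: vr[C=768/205 G=666/205] → run G
t=14: vr[C=768/205 G=871/205] → run C
t=15: vr[C=1024/205 G=871/205] → run G
t=16: vr[C=1024/205 G=1076/205] → run C
t=17: vr[G=1076/205] → run G
t=18: vr[G=1281/205] → run G
t=19: vr[G=1486/205] → run G
t=20: vr[G=1691/205] → run G
t=21: (idle)
t=22: (idle)
t=23: (idle)
t=24: (idle)
t=25: (idle)
t=26: (idle)

running at tick 14 = C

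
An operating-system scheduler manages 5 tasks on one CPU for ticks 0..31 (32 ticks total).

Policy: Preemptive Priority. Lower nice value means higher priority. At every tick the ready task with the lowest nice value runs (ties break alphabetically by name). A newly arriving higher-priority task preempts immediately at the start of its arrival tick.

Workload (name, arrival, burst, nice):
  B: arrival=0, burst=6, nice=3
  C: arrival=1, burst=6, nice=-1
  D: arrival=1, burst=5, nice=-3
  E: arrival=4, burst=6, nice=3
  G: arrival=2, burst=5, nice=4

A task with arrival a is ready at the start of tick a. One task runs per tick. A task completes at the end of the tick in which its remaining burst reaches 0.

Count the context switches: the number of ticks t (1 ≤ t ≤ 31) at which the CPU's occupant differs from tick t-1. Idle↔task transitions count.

t=0: ready={B} → run B
t=1: ready={B,C,D} → run D
t=2: ready={B,C,D,G} → run D
t=3: ready={B,C,D,G} → run D
t=4: ready={B,C,D,E,G} → run D
t=5: ready={B,C,D,E,G} → run D
t=6: ready={B,C,E,G} → run C
t=7: ready={B,C,E,G} → run C
t=8: ready={B,C,E,G} → run C
t=9: ready={B,C,E,G} → run C
t=10: ready={B,C,E,G} → run C
t=11: ready={B,C,E,G} → run C
t=12: ready={B,E,G} → run B
t=13: ready={B,E,G} → run B
t=14: ready={B,E,G} → run B
t=15: ready={B,E,G} → run B
t=16: ready={B,E,G} → run B
t=17: ready={E,G} → run E
t=18: ready={E,G} → run E
t=19: ready={E,G} → run E
t=20: ready={E,G} → run E
t=21: ready={E,G} → run E
t=22: ready={E,G} → run E
t=23: ready={G} → run G
t=24: ready={G} → run G
t=25: ready={G} → run G
t=26: ready={G} → run G
t=27: ready={G} → run G
t=28: (idle)
t=29: (idle)
t=30: (idle)
t=31: (idle)

context switches = 6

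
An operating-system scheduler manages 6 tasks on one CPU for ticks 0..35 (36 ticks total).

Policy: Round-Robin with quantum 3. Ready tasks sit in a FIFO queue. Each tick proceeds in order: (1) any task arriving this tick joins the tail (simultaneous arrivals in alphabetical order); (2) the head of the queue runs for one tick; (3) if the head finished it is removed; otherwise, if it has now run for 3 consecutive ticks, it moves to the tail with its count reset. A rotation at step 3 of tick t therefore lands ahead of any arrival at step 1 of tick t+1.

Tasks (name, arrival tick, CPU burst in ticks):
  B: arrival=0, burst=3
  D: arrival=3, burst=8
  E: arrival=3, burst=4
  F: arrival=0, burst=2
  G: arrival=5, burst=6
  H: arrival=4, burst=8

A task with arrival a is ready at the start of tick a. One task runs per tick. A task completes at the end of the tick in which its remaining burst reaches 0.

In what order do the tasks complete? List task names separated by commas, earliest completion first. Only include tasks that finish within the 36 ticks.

completion order = B, F, E, G, D, H

t=0: queue=[B,F] q_used=0 → run B
t=1: queue=[B,F] q_used=1 → run B
t=2: queue=[B,F] q_used=2 → run B
t=3: queue=[F,D,E] q_used=0 → run F
t=4: queue=[F,D,E,H] q_used=1 → run F
t=5: queue=[D,E,H,G] q_used=0 → run D
t=6: queue=[D,E,H,G] q_used=1 → run D
t=7: queue=[D,E,H,G] q_used=2 → run D
t=8: queue=[E,H,G,D] q_used=0 → run E
t=9: queue=[E,H,G,D] q_used=1 → run E
t=10: queue=[E,H,G,D] q_used=2 → run E
t=11: queue=[H,G,D,E] q_used=0 → run H
t=12: queue=[H,G,D,E] q_used=1 → run H
t=13: queue=[H,G,D,E] q_used=2 → run H
t=14: queue=[G,D,E,H] q_used=0 → run G
t=15: queue=[G,D,E,H] q_used=1 → run G
t=16: queue=[G,D,E,H] q_used=2 → run G
t=17: queue=[D,E,H,G] q_used=0 → run D
t=18: queue=[D,E,H,G] q_used=1 → run D
t=19: queue=[D,E,H,G] q_used=2 → run D
t=20: queue=[E,H,G,D] q_used=0 → run E
t=21: queue=[H,G,D] q_used=0 → run H
t=22: queue=[H,G,D] q_used=1 → run H
t=23: queue=[H,G,D] q_used=2 → run H
t=24: queue=[G,D,H] q_used=0 → run G
t=25: queue=[G,D,H] q_used=1 → run G
t=26: queue=[G,D,H] q_used=2 → run G
t=27: queue=[D,H] q_used=0 → run D
t=28: queue=[D,H] q_used=1 → run D
t=29: queue=[H] q_used=0 → run H
t=30: queue=[H] q_used=1 → run H
t=31: (idle)
t=32: (idle)
t=33: (idle)
t=34: (idle)
t=35: (idle)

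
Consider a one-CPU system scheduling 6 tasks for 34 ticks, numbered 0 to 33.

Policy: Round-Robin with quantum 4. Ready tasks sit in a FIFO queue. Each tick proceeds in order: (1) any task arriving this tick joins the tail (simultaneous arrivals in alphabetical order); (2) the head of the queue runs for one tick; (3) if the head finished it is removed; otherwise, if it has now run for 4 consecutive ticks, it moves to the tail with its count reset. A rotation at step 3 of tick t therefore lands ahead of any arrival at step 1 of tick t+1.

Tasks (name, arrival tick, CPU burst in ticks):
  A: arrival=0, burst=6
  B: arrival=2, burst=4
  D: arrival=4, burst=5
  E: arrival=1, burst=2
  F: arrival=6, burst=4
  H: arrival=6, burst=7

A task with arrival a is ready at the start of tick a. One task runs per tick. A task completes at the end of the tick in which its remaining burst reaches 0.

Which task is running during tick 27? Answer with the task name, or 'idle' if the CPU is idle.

t=0: queue=[A] q_used=0 → run A
t=1: queue=[A,E] q_used=1 → run A
t=2: queue=[A,E,B] q_used=2 → run A
t=3: queue=[A,E,B] q_used=3 → run A
t=4: queue=[E,B,A,D] q_used=0 → run E
t=5: queue=[E,B,A,D] q_used=1 → run E
t=6: queue=[B,A,D,F,H] q_used=0 → run B
t=7: queue=[B,A,D,F,H] q_used=1 → run B
t=8: queue=[B,A,D,F,H] q_used=2 → run B
t=9: queue=[B,A,D,F,H] q_used=3 → run B
t=10: queue=[A,D,F,H] q_used=0 → run A
t=11: queue=[A,D,F,H] q_used=1 → run A
t=12: queue=[D,F,H] q_used=0 → run D
t=13: queue=[D,F,H] q_used=1 → run D
t=14: queue=[D,F,H] q_used=2 → run D
t=15: queue=[D,F,H] q_used=3 → run D
t=16: queue=[F,H,D] q_used=0 → run F
t=17: queue=[F,H,D] q_used=1 → run F
t=18: queue=[F,H,D] q_used=2 → run F
t=19: queue=[F,H,D] q_used=3 → run F
t=20: queue=[H,D] q_used=0 → run H
t=21: queue=[H,D] q_used=1 → run H
t=22: queue=[H,D] q_used=2 → run H
t=23: queue=[H,D] q_used=3 → run H
t=24: queue=[D,H] q_used=0 → run D
t=25: queue=[H] q_used=0 → run H
t=26: queue=[H] q_used=1 → run H
t=27: queue=[H] q_used=2 → run H
t=28: (idle)
t=29: (idle)
t=30: (idle)
t=31: (idle)
t=32: (idle)
t=33: (idle)

running at tick 27 = H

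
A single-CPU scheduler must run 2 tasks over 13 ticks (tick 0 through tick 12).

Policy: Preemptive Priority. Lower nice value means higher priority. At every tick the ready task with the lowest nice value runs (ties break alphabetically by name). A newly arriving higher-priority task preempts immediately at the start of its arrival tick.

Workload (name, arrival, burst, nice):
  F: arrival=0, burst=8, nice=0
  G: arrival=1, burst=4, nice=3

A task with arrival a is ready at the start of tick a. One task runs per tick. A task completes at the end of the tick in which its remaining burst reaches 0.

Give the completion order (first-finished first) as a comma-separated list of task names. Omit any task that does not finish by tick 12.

completion order = F, G

t=0: ready={F} → run F
t=1: ready={F,G} → run F
t=2: ready={F,G} → run F
t=3: ready={F,G} → run F
t=4: ready={F,G} → run F
t=5: ready={F,G} → run F
t=6: ready={F,G} → run F
t=7: ready={F,G} → run F
t=8: ready={G} → run G
t=9: ready={G} → run G
t=10: ready={G} → run G
t=11: ready={G} → run G
t=12: (idle)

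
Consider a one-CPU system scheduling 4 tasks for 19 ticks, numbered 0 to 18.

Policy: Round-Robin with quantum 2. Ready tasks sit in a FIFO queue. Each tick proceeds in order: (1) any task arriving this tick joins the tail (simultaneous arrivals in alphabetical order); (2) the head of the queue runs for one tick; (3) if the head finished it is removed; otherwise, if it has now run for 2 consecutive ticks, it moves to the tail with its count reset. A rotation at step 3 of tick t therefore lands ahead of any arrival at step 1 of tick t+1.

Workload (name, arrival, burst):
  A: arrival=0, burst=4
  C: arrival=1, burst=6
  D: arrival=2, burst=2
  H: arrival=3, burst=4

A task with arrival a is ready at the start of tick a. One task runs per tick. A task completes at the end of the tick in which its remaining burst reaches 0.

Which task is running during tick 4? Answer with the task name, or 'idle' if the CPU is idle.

running at tick 4 = A

t=0: queue=[A] q_used=0 → run A
t=1: queue=[A,C] q_used=1 → run A
t=2: queue=[C,A,D] q_used=0 → run C
t=3: queue=[C,A,D,H] q_used=1 → run C
t=4: queue=[A,D,H,C] q_used=0 → run A
t=5: queue=[A,D,H,C] q_used=1 → run A
t=6: queue=[D,H,C] q_used=0 → run D
t=7: queue=[D,H,C] q_used=1 → run D
t=8: queue=[H,C] q_used=0 → run H
t=9: queue=[H,C] q_used=1 → run H
t=10: queue=[C,H] q_used=0 → run C
t=11: queue=[C,H] q_used=1 → run C
t=12: queue=[H,C] q_used=0 → run H
t=13: queue=[H,C] q_used=1 → run H
t=14: queue=[C] q_used=0 → run C
t=15: queue=[C] q_used=1 → run C
t=16: (idle)
t=17: (idle)
t=18: (idle)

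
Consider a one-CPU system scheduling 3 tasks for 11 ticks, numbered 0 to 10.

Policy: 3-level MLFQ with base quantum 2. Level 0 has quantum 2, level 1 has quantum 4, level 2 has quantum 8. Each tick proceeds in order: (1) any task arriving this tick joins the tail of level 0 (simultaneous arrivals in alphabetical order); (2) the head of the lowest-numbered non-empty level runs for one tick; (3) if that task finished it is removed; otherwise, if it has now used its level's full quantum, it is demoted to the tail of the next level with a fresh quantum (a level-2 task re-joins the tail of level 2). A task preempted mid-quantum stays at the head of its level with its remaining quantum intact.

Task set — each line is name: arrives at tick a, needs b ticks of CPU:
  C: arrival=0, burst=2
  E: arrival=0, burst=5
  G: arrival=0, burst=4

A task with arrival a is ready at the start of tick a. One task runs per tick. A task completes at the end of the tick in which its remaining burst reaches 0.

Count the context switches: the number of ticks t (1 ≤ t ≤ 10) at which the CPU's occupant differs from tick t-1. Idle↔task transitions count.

context switches = 4

t=0: L0/L1/L2 = CEG/-/- → run C
t=1: L0/L1/L2 = CEG/-/- → run C
t=2: L0/L1/L2 = EG/-/- → run E
t=3: L0/L1/L2 = EG/-/- → run E
t=4: L0/L1/L2 = G/E/- → run G
t=5: L0/L1/L2 = G/E/- → run G
t=6: L0/L1/L2 = -/EG/- → run E
t=7: L0/L1/L2 = -/EG/- → run E
t=8: L0/L1/L2 = -/EG/- → run E
t=9: L0/L1/L2 = -/G/- → run G
t=10: L0/L1/L2 = -/G/- → run G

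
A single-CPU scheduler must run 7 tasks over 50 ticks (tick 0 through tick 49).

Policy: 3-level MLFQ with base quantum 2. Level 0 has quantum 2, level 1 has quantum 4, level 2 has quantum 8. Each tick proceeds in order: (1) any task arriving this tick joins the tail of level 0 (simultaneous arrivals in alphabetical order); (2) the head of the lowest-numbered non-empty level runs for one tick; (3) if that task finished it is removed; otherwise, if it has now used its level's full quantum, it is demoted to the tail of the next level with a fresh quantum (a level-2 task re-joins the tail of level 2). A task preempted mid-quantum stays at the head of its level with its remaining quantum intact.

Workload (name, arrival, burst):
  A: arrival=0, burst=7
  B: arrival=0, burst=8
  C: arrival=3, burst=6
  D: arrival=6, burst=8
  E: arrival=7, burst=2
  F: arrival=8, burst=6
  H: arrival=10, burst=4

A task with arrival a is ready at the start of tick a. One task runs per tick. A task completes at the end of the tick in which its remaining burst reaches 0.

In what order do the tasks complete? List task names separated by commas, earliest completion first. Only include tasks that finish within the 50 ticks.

completion order = E, C, F, H, A, B, D

t=0: L0/L1/L2 = AB/-/- → run A
t=1: L0/L1/L2 = AB/-/- → run A
t=2: L0/L1/L2 = B/A/- → run B
t=3: L0/L1/L2 = BC/A/- → run B
t=4: L0/L1/L2 = C/AB/- → run C
t=5: L0/L1/L2 = C/AB/- → run C
t=6: L0/L1/L2 = D/ABC/- → run D
t=7: L0/L1/L2 = DE/ABC/- → run D
t=8: L0/L1/L2 = EF/ABCD/- → run E
t=9: L0/L1/L2 = EF/ABCD/- → run E
t=10: L0/L1/L2 = FH/ABCD/- → run F
t=11: L0/L1/L2 = FH/ABCD/- → run F
t=12: L0/L1/L2 = H/ABCDF/- → run H
t=13: L0/L1/L2 = H/ABCDF/- → run H
t=14: L0/L1/L2 = -/ABCDFH/- → run A
t=15: L0/L1/L2 = -/ABCDFH/- → run A
t=16: L0/L1/L2 = -/ABCDFH/- → run A
t=17: L0/L1/L2 = -/ABCDFH/- → run A
t=18: L0/L1/L2 = -/BCDFH/A → run B
t=19: L0/L1/L2 = -/BCDFH/A → run B
t=20: L0/L1/L2 = -/BCDFH/A → run B
t=21: L0/L1/L2 = -/BCDFH/A → run B
t=22: L0/L1/L2 = -/CDFH/AB → run C
t=23: L0/L1/L2 = -/CDFH/AB → run C
t=24: L0/L1/L2 = -/CDFH/AB → run C
t=25: L0/L1/L2 = -/CDFH/AB → run C
t=26: L0/L1/L2 = -/DFH/AB → run D
t=27: L0/L1/L2 = -/DFH/AB → run D
t=28: L0/L1/L2 = -/DFH/AB → run D
t=29: L0/L1/L2 = -/DFH/AB → run D
t=30: L0/L1/L2 = -/FH/ABD → run F
t=31: L0/L1/L2 = -/FH/ABD → run F
t=32: L0/L1/L2 = -/FH/ABD → run F
t=33: L0/L1/L2 = -/FH/ABD → run F
t=34: L0/L1/L2 = -/H/ABD → run H
t=35: L0/L1/L2 = -/H/ABD → run H
t=36: L0/L1/L2 = -/-/ABD → run A
t=37: L0/L1/L2 = -/-/BD → run B
t=38: L0/L1/L2 = -/-/BD → run B
t=39: L0/L1/L2 = -/-/D → run D
t=40: L0/L1/L2 = -/-/D → run D
t=41: (idle)
t=42: (idle)
t=43: (idle)
t=44: (idle)
t=45: (idle)
t=46: (idle)
t=47: (idle)
t=48: (idle)
t=49: (idle)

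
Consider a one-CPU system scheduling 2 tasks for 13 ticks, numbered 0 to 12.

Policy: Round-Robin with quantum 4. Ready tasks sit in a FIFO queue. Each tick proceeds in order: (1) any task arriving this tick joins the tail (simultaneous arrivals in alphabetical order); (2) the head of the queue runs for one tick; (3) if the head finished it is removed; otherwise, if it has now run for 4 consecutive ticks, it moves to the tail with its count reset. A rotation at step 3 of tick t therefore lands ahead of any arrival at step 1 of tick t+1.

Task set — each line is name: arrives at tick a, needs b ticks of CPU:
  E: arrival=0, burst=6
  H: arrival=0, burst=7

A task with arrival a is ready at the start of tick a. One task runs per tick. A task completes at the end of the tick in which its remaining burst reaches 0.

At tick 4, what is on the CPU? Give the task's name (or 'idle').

running at tick 4 = H

t=0: queue=[E,H] q_used=0 → run E
t=1: queue=[E,H] q_used=1 → run E
t=2: queue=[E,H] q_used=2 → run E
t=3: queue=[E,H] q_used=3 → run E
t=4: queue=[H,E] q_used=0 → run H
t=5: queue=[H,E] q_used=1 → run H
t=6: queue=[H,E] q_used=2 → run H
t=7: queue=[H,E] q_used=3 → run H
t=8: queue=[E,H] q_used=0 → run E
t=9: queue=[E,H] q_used=1 → run E
t=10: queue=[H] q_used=0 → run H
t=11: queue=[H] q_used=1 → run H
t=12: queue=[H] q_used=2 → run H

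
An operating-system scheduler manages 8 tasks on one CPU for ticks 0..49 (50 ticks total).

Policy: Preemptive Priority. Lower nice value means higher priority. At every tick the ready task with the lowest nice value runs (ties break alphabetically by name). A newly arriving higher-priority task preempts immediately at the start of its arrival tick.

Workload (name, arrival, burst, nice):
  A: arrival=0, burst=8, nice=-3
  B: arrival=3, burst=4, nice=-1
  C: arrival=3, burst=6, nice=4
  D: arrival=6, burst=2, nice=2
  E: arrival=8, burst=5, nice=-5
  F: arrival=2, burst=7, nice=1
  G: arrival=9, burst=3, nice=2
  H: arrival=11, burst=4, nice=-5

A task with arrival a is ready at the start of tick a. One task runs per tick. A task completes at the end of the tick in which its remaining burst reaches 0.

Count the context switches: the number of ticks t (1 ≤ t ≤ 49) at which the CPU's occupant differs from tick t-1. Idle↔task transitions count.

t=0: ready={A} → run A
t=1: ready={A} → run A
t=2: ready={A,F} → run A
t=3: ready={A,B,C,F} → run A
t=4: ready={A,B,C,F} → run A
t=5: ready={A,B,C,F} → run A
t=6: ready={A,B,C,D,F} → run A
t=7: ready={A,B,C,D,F} → run A
t=8: ready={B,C,D,E,F} → run E
t=9: ready={B,C,D,E,F,G} → run E
t=10: ready={B,C,D,E,F,G} → run E
t=11: ready={B,C,D,E,F,G,H} → run E
t=12: ready={B,C,D,E,F,G,H} → run E
t=13: ready={B,C,D,F,G,H} → run H
t=14: ready={B,C,D,F,G,H} → run H
t=15: ready={B,C,D,F,G,H} → run H
t=16: ready={B,C,D,F,G,H} → run H
t=17: ready={B,C,D,F,G} → run B
t=18: ready={B,C,D,F,G} → run B
t=19: ready={B,C,D,F,G} → run B
t=20: ready={B,C,D,F,G} → run B
t=21: ready={C,D,F,G} → run F
t=22: ready={C,D,F,G} → run F
t=23: ready={C,D,F,G} → run F
t=24: ready={C,D,F,G} → run F
t=25: ready={C,D,F,G} → run F
t=26: ready={C,D,F,G} → run F
t=27: ready={C,D,F,G} → run F
t=28: ready={C,D,G} → run D
t=29: ready={C,D,G} → run D
t=30: ready={C,G} → run G
t=31: ready={C,G} → run G
t=32: ready={C,G} → run G
t=33: ready={C} → run C
t=34: ready={C} → run C
t=35: ready={C} → run C
t=36: ready={C} → run C
t=37: ready={C} → run C
t=38: ready={C} → run C
t=39: (idle)
t=40: (idle)
t=41: (idle)
t=42: (idle)
t=43: (idle)
t=44: (idle)
t=45: (idle)
t=46: (idle)
t=47: (idle)
t=48: (idle)
t=49: (idle)

context switches = 8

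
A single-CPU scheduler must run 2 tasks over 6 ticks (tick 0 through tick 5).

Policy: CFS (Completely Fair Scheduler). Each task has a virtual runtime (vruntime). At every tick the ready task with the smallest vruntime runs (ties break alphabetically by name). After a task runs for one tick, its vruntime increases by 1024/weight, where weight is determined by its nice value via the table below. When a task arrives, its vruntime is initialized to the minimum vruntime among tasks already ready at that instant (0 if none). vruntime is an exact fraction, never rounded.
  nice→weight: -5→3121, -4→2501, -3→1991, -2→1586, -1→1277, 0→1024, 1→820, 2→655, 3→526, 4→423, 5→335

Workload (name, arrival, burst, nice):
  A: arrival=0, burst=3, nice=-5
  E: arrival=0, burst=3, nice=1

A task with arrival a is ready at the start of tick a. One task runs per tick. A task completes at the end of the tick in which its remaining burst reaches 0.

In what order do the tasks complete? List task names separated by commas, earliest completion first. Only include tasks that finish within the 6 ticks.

t=0: vr[A=0 E=0] → run A
t=1: vr[A=1024/3121 E=0] → run E
t=2: vr[A=1024/3121 E=256/205] → run A
t=3: vr[A=2048/3121 E=256/205] → run A
t=4: vr[E=256/205] → run E
t=5: vr[E=512/205] → run E

completion order = A, E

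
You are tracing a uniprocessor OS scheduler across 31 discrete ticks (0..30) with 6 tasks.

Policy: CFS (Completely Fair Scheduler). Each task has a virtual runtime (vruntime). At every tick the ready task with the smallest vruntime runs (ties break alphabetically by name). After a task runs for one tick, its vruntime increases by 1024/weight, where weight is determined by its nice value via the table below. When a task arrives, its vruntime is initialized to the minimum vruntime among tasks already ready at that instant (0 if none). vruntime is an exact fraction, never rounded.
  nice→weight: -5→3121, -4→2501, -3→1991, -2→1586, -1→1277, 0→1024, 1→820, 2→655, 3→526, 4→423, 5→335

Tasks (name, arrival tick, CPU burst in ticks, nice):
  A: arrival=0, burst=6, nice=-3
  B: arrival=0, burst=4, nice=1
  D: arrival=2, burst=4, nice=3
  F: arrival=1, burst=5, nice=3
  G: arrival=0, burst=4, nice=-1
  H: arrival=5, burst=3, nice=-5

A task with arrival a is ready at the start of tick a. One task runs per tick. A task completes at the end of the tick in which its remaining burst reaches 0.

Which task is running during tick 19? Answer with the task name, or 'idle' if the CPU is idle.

running at tick 19 = A

t=0: vr[A=0 B=0 G=0] → run A
t=1: vr[A=1024/1991 B=0 F=0 G=0] → run B
t=2: vr[A=1024/1991 B=256/205 D=0 F=0 G=0] → run D
t=3: vr[A=1024/1991 B=256/205 D=512/263 F=0 G=0] → run F
t=4: vr[A=1024/1991 B=256/205 D=512/263 F=512/263 G=0] → run G
t=5: vr[A=1024/1991 B=256/205 D=512/263 F=512/263 G=1024/1277 H=1024/1991] → run A
t=6: vr[A=2048/1991 B=256/205 D=512/263 F=512/263 G=1024/1277 H=1024/1991] → run H
t=7: vr[A=2048/1991 B=256/205 D=512/263 F=512/263 G=1024/1277 H=5234688/6213911] → run G
t=8: vr[A=2048/1991 B=256/205 D=512/263 F=512/263 G=2048/1277 H=5234688/6213911] → run H
t=9: vr[A=2048/1991 B=256/205 D=512/263 F=512/263 G=2048/1277 H=7273472/6213911] → run A
t=10: vr[A=3072/1991 B=256/205 D=512/263 F=512/263 G=2048/1277 H=7273472/6213911] → run H
t=11: vr[A=3072/1991 B=256/205 D=512/263 F=512/263 G=2048/1277] → run B
t=12: vr[A=3072/1991 B=512/205 D=512/263 F=512/263 G=2048/1277] → run A
t=13: vr[A=4096/1991 B=512/205 D=512/263 F=512/263 G=2048/1277] → run G
t=14: vr[A=4096/1991 B=512/205 D=512/263 F=512/263 G=3072/1277] → run D
t=15: vr[A=4096/1991 B=512/205 D=1024/263 F=512/263 G=3072/1277] → run F
t=16: vr[A=4096/1991 B=512/205 D=1024/263 F=1024/263 G=3072/1277] → run A
t=17: vr[A=5120/1991 B=512/205 D=1024/263 F=1024/263 G=3072/1277] → run G
t=18: vr[A=5120/1991 B=512/205 D=1024/263 F=1024/263] → run B
t=19: vr[A=5120/1991 B=768/205 D=1024/263 F=1024/263] → run A
t=20: vr[B=768/205 D=1024/263 F=1024/263] → run B
t=21: vr[D=1024/263 F=1024/263] → run D
t=22: vr[D=1536/263 F=1024/263] → run F
t=23: vr[D=1536/263 F=1536/263] → run D
t=24: vr[F=1536/263] → run F
t=25: vr[F=2048/263] → run F
t=26: (idle)
t=27: (idle)
t=28: (idle)
t=29: (idle)
t=30: (idle)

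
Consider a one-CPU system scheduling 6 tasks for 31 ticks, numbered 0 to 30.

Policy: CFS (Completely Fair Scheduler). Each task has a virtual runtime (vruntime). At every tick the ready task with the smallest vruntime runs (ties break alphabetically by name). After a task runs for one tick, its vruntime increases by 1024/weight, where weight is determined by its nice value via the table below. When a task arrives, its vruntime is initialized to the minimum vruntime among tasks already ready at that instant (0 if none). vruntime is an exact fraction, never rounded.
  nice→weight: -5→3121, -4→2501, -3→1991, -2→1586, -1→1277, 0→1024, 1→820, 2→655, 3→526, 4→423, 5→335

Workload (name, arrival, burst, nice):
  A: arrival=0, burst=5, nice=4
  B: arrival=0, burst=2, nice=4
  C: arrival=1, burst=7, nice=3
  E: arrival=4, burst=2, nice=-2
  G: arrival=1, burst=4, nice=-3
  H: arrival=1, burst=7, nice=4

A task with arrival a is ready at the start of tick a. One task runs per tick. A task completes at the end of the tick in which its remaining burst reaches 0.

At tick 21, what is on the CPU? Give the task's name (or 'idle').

t=0: vr[A=0 B=0] → run A
t=1: vr[A=1024/423 B=0 C=0 G=0 H=0] → run B
t=2: vr[A=1024/423 B=1024/423 C=0 G=0 H=0] → run C
t=3: vr[A=1024/423 B=1024/423 C=512/263 G=0 H=0] → run G
t=4: vr[A=1024/423 B=1024/423 C=512/263 E=0 G=1024/1991 H=0] → run E
t=5: vr[A=1024/423 B=1024/423 C=512/263 E=512/793 G=1024/1991 H=0] → run H
t=6: vr[A=1024/423 B=1024/423 C=512/263 E=512/793 G=1024/1991 H=1024/423] → run G
t=7: vr[A=1024/423 B=1024/423 C=512/263 E=512/793 G=2048/1991 H=1024/423] → run E
t=8: vr[A=1024/423 B=1024/423 C=512/263 G=2048/1991 H=1024/423] → run G
t=9: vr[A=1024/423 B=1024/423 C=512/263 G=3072/1991 H=1024/423] → run G
t=10: vr[A=1024/423 B=1024/423 C=512/263 H=1024/423] → run C
t=11: vr[A=1024/423 B=1024/423 C=1024/263 H=1024/423] → run A
t=12: vr[A=2048/423 B=1024/423 C=1024/263 H=1024/423] → run B
t=13: vr[A=2048/423 C=1024/263 H=1024/423] → run H
t=14: vr[A=2048/423 C=1024/263 H=2048/423] → run C
t=15: vr[A=2048/423 C=1536/263 H=2048/423] → run A
t=16: vr[A=1024/141 C=1536/263 H=2048/423] → run H
t=17: vr[A=1024/141 C=1536/263 H=1024/141] → run C
t=18: vr[A=1024/141 C=2048/263 H=1024/141] → run A
t=19: vr[A=4096/423 C=2048/263 H=1024/141] → run H
t=20: vr[A=4096/423 C=2048/263 H=4096/423] → run C
t=21: vr[A=4096/423 C=2560/263 H=4096/423] → run A
t=22: vr[C=2560/263 H=4096/423] → run H
t=23: vr[C=2560/263 H=5120/423] → run C
t=24: vr[C=3072/263 H=5120/423] → run C
t=25: vr[H=5120/423] → run H
t=26: vr[H=2048/141] → run H
t=27: (idle)
t=28: (idle)
t=29: (idle)
t=30: (idle)

running at tick 21 = A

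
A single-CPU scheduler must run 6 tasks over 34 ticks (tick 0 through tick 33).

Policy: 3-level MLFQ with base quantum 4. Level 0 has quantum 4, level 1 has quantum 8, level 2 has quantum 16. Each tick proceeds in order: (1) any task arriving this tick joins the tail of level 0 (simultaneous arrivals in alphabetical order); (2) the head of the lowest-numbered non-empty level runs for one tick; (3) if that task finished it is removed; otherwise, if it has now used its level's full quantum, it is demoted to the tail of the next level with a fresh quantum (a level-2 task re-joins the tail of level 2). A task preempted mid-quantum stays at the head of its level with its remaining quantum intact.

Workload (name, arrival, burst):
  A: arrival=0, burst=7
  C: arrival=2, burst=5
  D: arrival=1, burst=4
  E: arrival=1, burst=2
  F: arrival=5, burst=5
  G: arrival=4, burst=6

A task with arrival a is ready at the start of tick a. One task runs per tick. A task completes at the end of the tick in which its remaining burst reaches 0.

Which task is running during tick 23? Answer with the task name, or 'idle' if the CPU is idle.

running at tick 23 = A

t=0: L0/L1/L2 = A/-/- → run A
t=1: L0/L1/L2 = ADE/-/- → run A
t=2: L0/L1/L2 = ADEC/-/- → run A
t=3: L0/L1/L2 = ADEC/-/- → run A
t=4: L0/L1/L2 = DECG/A/- → run D
t=5: L0/L1/L2 = DECGF/A/- → run D
t=6: L0/L1/L2 = DECGF/A/- → run D
t=7: L0/L1/L2 = DECGF/A/- → run D
t=8: L0/L1/L2 = ECGF/A/- → run E
t=9: L0/L1/L2 = ECGF/A/- → run E
t=10: L0/L1/L2 = CGF/A/- → run C
t=11: L0/L1/L2 = CGF/A/- → run C
t=12: L0/L1/L2 = CGF/A/- → run C
t=13: L0/L1/L2 = CGF/A/- → run C
t=14: L0/L1/L2 = GF/AC/- → run G
t=15: L0/L1/L2 = GF/AC/- → run G
t=16: L0/L1/L2 = GF/AC/- → run G
t=17: L0/L1/L2 = GF/AC/- → run G
t=18: L0/L1/L2 = F/ACG/- → run F
t=19: L0/L1/L2 = F/ACG/- → run F
t=20: L0/L1/L2 = F/ACG/- → run F
t=21: L0/L1/L2 = F/ACG/- → run F
t=22: L0/L1/L2 = -/ACGF/- → run A
t=23: L0/L1/L2 = -/ACGF/- → run A
t=24: L0/L1/L2 = -/ACGF/- → run A
t=25: L0/L1/L2 = -/CGF/- → run C
t=26: L0/L1/L2 = -/GF/- → run G
t=27: L0/L1/L2 = -/GF/- → run G
t=28: L0/L1/L2 = -/F/- → run F
t=29: (idle)
t=30: (idle)
t=31: (idle)
t=32: (idle)
t=33: (idle)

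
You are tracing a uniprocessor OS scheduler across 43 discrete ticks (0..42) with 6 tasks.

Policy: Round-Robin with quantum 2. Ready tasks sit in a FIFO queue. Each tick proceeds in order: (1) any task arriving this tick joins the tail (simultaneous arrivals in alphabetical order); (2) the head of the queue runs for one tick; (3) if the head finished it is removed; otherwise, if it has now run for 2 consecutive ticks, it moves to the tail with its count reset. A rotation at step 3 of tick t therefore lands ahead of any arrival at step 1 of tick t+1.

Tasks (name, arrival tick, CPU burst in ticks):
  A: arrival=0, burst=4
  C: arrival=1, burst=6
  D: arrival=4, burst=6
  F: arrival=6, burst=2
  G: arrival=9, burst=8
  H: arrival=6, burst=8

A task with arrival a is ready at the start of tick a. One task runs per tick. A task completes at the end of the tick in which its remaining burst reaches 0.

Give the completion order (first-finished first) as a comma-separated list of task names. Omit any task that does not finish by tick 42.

completion order = A, F, C, D, H, G

t=0: queue=[A] q_used=0 → run A
t=1: queue=[A,C] q_used=1 → run A
t=2: queue=[C,A] q_used=0 → run C
t=3: queue=[C,A] q_used=1 → run C
t=4: queue=[A,C,D] q_used=0 → run A
t=5: queue=[A,C,D] q_used=1 → run A
t=6: queue=[C,D,F,H] q_used=0 → run C
t=7: queue=[C,D,F,H] q_used=1 → run C
t=8: queue=[D,F,H,C] q_used=0 → run D
t=9: queue=[D,F,H,C,G] q_used=1 → run D
t=10: queue=[F,H,C,G,D] q_used=0 → run F
t=11: queue=[F,H,C,G,D] q_used=1 → run F
t=12: queue=[H,C,G,D] q_used=0 → run H
t=13: queue=[H,C,G,D] q_used=1 → run H
t=14: queue=[C,G,D,H] q_used=0 → run C
t=15: queue=[C,G,D,H] q_used=1 → run C
t=16: queue=[G,D,H] q_used=0 → run G
t=17: queue=[G,D,H] q_used=1 → run G
t=18: queue=[D,H,G] q_used=0 → run D
t=19: queue=[D,H,G] q_used=1 → run D
t=20: queue=[H,G,D] q_used=0 → run H
t=21: queue=[H,G,D] q_used=1 → run H
t=22: queue=[G,D,H] q_used=0 → run G
t=23: queue=[G,D,H] q_used=1 → run G
t=24: queue=[D,H,G] q_used=0 → run D
t=25: queue=[D,H,G] q_used=1 → run D
t=26: queue=[H,G] q_used=0 → run H
t=27: queue=[H,G] q_used=1 → run H
t=28: queue=[G,H] q_used=0 → run G
t=29: queue=[G,H] q_used=1 → run G
t=30: queue=[H,G] q_used=0 → run H
t=31: queue=[H,G] q_used=1 → run H
t=32: queue=[G] q_used=0 → run G
t=33: queue=[G] q_used=1 → run G
t=34: (idle)
t=35: (idle)
t=36: (idle)
t=37: (idle)
t=38: (idle)
t=39: (idle)
t=40: (idle)
t=41: (idle)
t=42: (idle)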